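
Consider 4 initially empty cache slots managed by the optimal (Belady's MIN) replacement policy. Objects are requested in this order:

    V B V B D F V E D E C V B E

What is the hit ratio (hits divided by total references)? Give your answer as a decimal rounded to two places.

0.57

V → fault, frames (V)
B → fault, frames (V B)
V → hit
B → hit
D → fault, frames (V B D)
F → fault, frames (V B D F)
V → hit
E → fault, evict F, frames (V B D E)
D → hit
E → hit
C → fault, evict D, frames (V B E C)
V → hit
B → hit
E → hit
Hits: 8 of 14 references → 8/14 = 0.5714.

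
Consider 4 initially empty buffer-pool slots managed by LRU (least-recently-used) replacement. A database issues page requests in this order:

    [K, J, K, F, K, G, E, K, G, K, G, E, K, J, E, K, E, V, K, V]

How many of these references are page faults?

K: fault, frames {K}
J: fault, frames {K,J}
K: hit
F: fault, frames {J,K,F}
K: hit
G: fault, frames {J,F,K,G}
E: fault, evict J, frames {F,K,G,E}
K: hit
G: hit
K: hit
G: hit
E: hit
K: hit
J: fault, evict F, frames {G,E,K,J}
E: hit
K: hit
E: hit
V: fault, evict G, frames {J,K,E,V}
K: hit
V: hit
Page faults: 7.

7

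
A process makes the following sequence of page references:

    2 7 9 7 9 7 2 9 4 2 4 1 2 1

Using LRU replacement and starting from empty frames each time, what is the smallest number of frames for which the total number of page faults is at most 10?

2

f=1: 14 faults
f=2: 9 faults
f=3: 5 faults
f=4: 5 faults
f=5: 5 faults
Smallest f with faults ≤ 10 is 2.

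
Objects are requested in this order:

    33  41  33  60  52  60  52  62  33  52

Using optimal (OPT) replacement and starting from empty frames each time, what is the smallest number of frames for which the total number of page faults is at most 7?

f=1: 10 faults
f=2: 6 faults
f=3: 5 faults
f=4: 5 faults
f=5: 5 faults
Smallest f with faults ≤ 7 is 2.

2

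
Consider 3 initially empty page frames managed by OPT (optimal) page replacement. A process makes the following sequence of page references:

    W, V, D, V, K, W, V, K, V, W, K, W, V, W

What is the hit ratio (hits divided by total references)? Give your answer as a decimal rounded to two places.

0.71

W → miss, frames [W]
V → miss, frames [W, V]
D → miss, frames [W, V, D]
V → hit
K → miss, evict D, frames [W, V, K]
W → hit
V → hit
K → hit
V → hit
W → hit
K → hit
W → hit
V → hit
W → hit
Hits: 10 of 14 references → 10/14 = 0.7143.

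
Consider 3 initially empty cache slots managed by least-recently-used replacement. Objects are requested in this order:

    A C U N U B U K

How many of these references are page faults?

A -> fault, frames {A}
C -> fault, frames {A,C}
U -> fault, frames {A,C,U}
N -> fault, evict A, frames {C,U,N}
U -> hit
B -> fault, evict C, frames {N,U,B}
U -> hit
K -> fault, evict N, frames {B,U,K}
Page faults: 6.

6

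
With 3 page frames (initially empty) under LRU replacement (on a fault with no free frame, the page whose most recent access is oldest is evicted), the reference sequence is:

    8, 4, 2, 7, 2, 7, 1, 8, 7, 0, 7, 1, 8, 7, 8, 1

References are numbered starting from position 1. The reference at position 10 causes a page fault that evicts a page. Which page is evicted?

pos 1: 8 -> miss, frames (8)
pos 2: 4 -> miss, frames (8 4)
pos 3: 2 -> miss, frames (8 4 2)
pos 4: 7 -> miss, evict 8, frames (4 2 7)
pos 5: 2 -> hit
pos 6: 7 -> hit
pos 7: 1 -> miss, evict 4, frames (2 7 1)
pos 8: 8 -> miss, evict 2, frames (7 1 8)
pos 9: 7 -> hit
pos 10: 0 -> miss, evict 1, frames (8 7 0)
At position 10, page 1 is evicted.

1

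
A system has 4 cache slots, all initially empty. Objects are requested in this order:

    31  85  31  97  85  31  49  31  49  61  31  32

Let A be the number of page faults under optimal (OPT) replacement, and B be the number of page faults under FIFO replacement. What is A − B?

Under OPT: F F . F . . F . . F . F → 6 faults.
Under FIFO: F F . F . . F . . F F F → 7 faults.
A − B = 6 − 7 = -1.

-1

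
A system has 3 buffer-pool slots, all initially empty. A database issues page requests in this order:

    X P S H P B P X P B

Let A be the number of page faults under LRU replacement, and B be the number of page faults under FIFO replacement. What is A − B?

Under LRU: F F F F . F . F . . → 6 faults.
Under FIFO: F F F F . F F F . . → 7 faults.
A − B = 6 − 7 = -1.

-1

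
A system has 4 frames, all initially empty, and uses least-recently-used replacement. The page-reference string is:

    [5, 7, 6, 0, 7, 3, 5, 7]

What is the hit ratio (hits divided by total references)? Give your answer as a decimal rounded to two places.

5 → miss, frames {5}
7 → miss, frames {5,7}
6 → miss, frames {5,7,6}
0 → miss, frames {5,7,6,0}
7 → hit
3 → miss, evict 5, frames {6,0,7,3}
5 → miss, evict 6, frames {0,7,3,5}
7 → hit
Hits: 2 of 8 references → 2/8 = 0.2500.

0.25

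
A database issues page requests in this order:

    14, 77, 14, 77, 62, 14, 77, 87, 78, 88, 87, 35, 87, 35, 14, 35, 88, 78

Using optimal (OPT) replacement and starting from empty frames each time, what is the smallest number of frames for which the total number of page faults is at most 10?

3

f=1: 18 faults
f=2: 11 faults
f=3: 9 faults
f=4: 8 faults
f=5: 7 faults
f=6: 7 faults
f=7: 7 faults
Smallest f with faults ≤ 10 is 3.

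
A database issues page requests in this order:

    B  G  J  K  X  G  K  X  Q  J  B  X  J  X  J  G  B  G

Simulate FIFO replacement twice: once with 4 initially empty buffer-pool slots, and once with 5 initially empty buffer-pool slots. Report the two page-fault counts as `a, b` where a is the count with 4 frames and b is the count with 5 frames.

4 frames: F F F F F . . . F . F . F . . F . . → 9 faults.
5 frames: F F F F F . . . F . F . . . . F . . → 8 faults.
8 < 9: adding a frame reduced faults, as is typical.

9, 8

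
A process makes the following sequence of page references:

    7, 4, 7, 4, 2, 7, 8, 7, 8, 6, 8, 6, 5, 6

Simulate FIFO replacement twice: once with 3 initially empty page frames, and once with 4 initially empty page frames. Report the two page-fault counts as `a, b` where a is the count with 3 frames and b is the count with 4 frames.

7, 6

3 frames: F F . . F . F F . F . . F . → 7 faults.
4 frames: F F . . F . F . . F . . F . → 6 faults.
6 < 7: adding a frame reduced faults, as is typical.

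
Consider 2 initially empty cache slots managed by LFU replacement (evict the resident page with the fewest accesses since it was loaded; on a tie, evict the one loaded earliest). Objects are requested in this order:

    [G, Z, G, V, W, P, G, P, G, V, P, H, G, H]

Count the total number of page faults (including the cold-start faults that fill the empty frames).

G → miss, frames [G]
Z → miss, frames [G, Z]
G → hit
V → miss, evict Z, frames [G, V]
W → miss, evict V, frames [G, W]
P → miss, evict W, frames [G, P]
G → hit
P → hit
G → hit
V → miss, evict P, frames [G, V]
P → miss, evict V, frames [G, P]
H → miss, evict P, frames [G, H]
G → hit
H → hit
Page faults: 8.

8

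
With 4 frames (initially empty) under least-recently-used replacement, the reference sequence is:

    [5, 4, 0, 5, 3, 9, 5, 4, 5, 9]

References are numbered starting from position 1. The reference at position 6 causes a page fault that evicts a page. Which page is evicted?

4

pos 1: 5 → miss, frames (5)
pos 2: 4 → miss, frames (5 4)
pos 3: 0 → miss, frames (5 4 0)
pos 4: 5 → hit
pos 5: 3 → miss, frames (4 0 5 3)
pos 6: 9 → miss, evict 4, frames (0 5 3 9)
At position 6, page 4 is evicted.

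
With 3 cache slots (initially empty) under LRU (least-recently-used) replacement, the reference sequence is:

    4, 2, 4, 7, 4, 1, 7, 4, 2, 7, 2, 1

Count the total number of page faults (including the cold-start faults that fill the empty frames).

4: miss, frames [4]
2: miss, frames [4, 2]
4: hit
7: miss, frames [2, 4, 7]
4: hit
1: miss, evict 2, frames [7, 4, 1]
7: hit
4: hit
2: miss, evict 1, frames [7, 4, 2]
7: hit
2: hit
1: miss, evict 4, frames [7, 2, 1]
Page faults: 6.

6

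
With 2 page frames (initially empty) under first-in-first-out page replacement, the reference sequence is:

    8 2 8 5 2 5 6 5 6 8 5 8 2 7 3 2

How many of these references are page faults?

8: miss, frames (8)
2: miss, frames (8 2)
8: hit
5: miss, evict 8, frames (2 5)
2: hit
5: hit
6: miss, evict 2, frames (5 6)
5: hit
6: hit
8: miss, evict 5, frames (6 8)
5: miss, evict 6, frames (8 5)
8: hit
2: miss, evict 8, frames (5 2)
7: miss, evict 5, frames (2 7)
3: miss, evict 2, frames (7 3)
2: miss, evict 7, frames (3 2)
Page faults: 10.

10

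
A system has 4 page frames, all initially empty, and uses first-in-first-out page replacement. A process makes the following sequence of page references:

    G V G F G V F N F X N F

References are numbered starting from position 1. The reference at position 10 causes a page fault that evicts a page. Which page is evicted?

G

pos 1: G → miss, frames [G]
pos 2: V → miss, frames [G, V]
pos 3: G → hit
pos 4: F → miss, frames [G, V, F]
pos 5: G → hit
pos 6: V → hit
pos 7: F → hit
pos 8: N → miss, frames [G, V, F, N]
pos 9: F → hit
pos 10: X → miss, evict G, frames [V, F, N, X]
At position 10, page G is evicted.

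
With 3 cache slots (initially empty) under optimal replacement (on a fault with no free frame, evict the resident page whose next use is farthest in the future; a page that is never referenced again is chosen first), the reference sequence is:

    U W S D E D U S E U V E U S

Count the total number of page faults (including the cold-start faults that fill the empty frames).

U: fault, frames {U}
W: fault, frames {U,W}
S: fault, frames {U,W,S}
D: fault, evict W, frames {U,S,D}
E: fault, evict S, frames {U,D,E}
D: hit
U: hit
S: fault, evict D, frames {U,E,S}
E: hit
U: hit
V: fault, evict S, frames {U,E,V}
E: hit
U: hit
S: fault, evict V, frames {U,E,S}
Page faults: 8.

8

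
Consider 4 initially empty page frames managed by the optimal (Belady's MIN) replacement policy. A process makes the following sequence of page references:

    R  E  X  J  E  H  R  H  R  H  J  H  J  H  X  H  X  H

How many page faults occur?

5

R: fault, frames {R}
E: fault, frames {R,E}
X: fault, frames {R,E,X}
J: fault, frames {R,E,X,J}
E: hit
H: fault, evict E, frames {R,X,J,H}
R: hit
H: hit
R: hit
H: hit
J: hit
H: hit
J: hit
H: hit
X: hit
H: hit
X: hit
H: hit
Page faults: 5.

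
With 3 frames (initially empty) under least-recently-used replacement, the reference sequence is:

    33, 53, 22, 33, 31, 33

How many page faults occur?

33 -> fault, frames [33]
53 -> fault, frames [33, 53]
22 -> fault, frames [33, 53, 22]
33 -> hit
31 -> fault, evict 53, frames [22, 33, 31]
33 -> hit
Page faults: 4.

4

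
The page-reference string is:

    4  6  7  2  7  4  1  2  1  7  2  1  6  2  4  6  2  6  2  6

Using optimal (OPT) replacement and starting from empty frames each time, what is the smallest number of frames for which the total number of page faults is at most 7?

3

f=1: 20 faults
f=2: 11 faults
f=3: 7 faults
f=4: 6 faults
f=5: 5 faults
Smallest f with faults ≤ 7 is 3.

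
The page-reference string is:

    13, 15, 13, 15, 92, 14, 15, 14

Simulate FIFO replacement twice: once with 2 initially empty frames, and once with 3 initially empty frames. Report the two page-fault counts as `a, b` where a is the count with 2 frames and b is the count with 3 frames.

5, 4

2 frames: F F . . F F F . → 5 faults.
3 frames: F F . . F F . . → 4 faults.
4 < 5: adding a frame reduced faults, as is typical.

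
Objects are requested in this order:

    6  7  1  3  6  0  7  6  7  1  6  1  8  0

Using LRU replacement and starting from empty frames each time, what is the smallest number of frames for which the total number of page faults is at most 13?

2

f=1: 14 faults
f=2: 12 faults
f=3: 10 faults
f=4: 9 faults
f=5: 6 faults
f=6: 6 faults
Smallest f with faults ≤ 13 is 2.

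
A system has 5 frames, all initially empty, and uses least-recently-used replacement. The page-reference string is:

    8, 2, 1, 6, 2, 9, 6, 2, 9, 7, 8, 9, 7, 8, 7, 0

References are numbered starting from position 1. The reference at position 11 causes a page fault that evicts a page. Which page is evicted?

pos 1: 8: miss, frames (8)
pos 2: 2: miss, frames (8 2)
pos 3: 1: miss, frames (8 2 1)
pos 4: 6: miss, frames (8 2 1 6)
pos 5: 2: hit
pos 6: 9: miss, frames (8 1 6 2 9)
pos 7: 6: hit
pos 8: 2: hit
pos 9: 9: hit
pos 10: 7: miss, evict 8, frames (1 6 2 9 7)
pos 11: 8: miss, evict 1, frames (6 2 9 7 8)
At position 11, page 1 is evicted.

1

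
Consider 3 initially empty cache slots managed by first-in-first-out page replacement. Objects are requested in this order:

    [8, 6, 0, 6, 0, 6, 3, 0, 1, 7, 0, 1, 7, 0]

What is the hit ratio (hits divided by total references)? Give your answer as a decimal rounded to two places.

8 → fault, frames (8)
6 → fault, frames (8 6)
0 → fault, frames (8 6 0)
6 → hit
0 → hit
6 → hit
3 → fault, evict 8, frames (6 0 3)
0 → hit
1 → fault, evict 6, frames (0 3 1)
7 → fault, evict 0, frames (3 1 7)
0 → fault, evict 3, frames (1 7 0)
1 → hit
7 → hit
0 → hit
Hits: 7 of 14 references → 7/14 = 0.5000.

0.50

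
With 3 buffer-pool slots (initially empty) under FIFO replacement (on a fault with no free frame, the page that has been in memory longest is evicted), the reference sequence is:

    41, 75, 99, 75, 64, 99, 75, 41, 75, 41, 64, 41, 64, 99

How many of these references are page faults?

7

41 -> fault, frames {41}
75 -> fault, frames {41,75}
99 -> fault, frames {41,75,99}
75 -> hit
64 -> fault, evict 41, frames {75,99,64}
99 -> hit
75 -> hit
41 -> fault, evict 75, frames {99,64,41}
75 -> fault, evict 99, frames {64,41,75}
41 -> hit
64 -> hit
41 -> hit
64 -> hit
99 -> fault, evict 64, frames {41,75,99}
Page faults: 7.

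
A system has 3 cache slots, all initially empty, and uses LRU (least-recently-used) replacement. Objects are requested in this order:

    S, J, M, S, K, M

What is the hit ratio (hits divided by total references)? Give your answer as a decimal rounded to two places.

0.33

S -> miss, frames {S}
J -> miss, frames {S,J}
M -> miss, frames {S,J,M}
S -> hit
K -> miss, evict J, frames {M,S,K}
M -> hit
Hits: 2 of 6 references → 2/6 = 0.3333.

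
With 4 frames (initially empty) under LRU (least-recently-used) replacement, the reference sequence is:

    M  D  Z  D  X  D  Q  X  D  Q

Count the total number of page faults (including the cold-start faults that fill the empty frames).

5

M -> fault, frames (M)
D -> fault, frames (M D)
Z -> fault, frames (M D Z)
D -> hit
X -> fault, frames (M Z D X)
D -> hit
Q -> fault, evict M, frames (Z X D Q)
X -> hit
D -> hit
Q -> hit
Page faults: 5.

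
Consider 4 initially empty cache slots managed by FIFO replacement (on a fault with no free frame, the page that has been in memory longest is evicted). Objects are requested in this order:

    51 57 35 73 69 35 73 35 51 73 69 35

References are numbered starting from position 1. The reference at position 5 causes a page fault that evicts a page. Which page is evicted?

pos 1: 51 → fault, frames {51}
pos 2: 57 → fault, frames {51,57}
pos 3: 35 → fault, frames {51,57,35}
pos 4: 73 → fault, frames {51,57,35,73}
pos 5: 69 → fault, evict 51, frames {57,35,73,69}
At position 5, page 51 is evicted.

51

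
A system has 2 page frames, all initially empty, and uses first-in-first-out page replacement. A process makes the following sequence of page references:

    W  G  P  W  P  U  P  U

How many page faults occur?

W -> fault, frames (W)
G -> fault, frames (W G)
P -> fault, evict W, frames (G P)
W -> fault, evict G, frames (P W)
P -> hit
U -> fault, evict P, frames (W U)
P -> fault, evict W, frames (U P)
U -> hit
Page faults: 6.

6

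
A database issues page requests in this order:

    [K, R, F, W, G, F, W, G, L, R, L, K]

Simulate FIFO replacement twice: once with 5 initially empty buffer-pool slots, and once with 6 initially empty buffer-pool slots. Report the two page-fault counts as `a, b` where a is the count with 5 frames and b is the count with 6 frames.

5 frames: F F F F F . . . F . . F → 7 faults.
6 frames: F F F F F . . . F . . . → 6 faults.
6 < 7: adding a frame reduced faults, as is typical.

7, 6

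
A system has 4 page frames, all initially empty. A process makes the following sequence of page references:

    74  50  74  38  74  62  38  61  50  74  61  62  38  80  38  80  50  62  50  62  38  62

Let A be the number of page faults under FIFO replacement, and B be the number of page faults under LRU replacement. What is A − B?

Under FIFO: F F . F . F . F . F . . . F F . F F . . . . → 10 faults.
Under LRU: F F . F . F . F F F . F F F . . F . . . . . → 11 faults.
A − B = 10 − 11 = -1.

-1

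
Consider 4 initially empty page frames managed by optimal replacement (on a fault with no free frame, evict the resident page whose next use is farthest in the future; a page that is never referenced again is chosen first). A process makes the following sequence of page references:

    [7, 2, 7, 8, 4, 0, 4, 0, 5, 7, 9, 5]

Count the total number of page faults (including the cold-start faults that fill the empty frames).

7

7 -> miss, frames (7)
2 -> miss, frames (7 2)
7 -> hit
8 -> miss, frames (7 2 8)
4 -> miss, frames (7 2 8 4)
0 -> miss, evict 8, frames (7 2 4 0)
4 -> hit
0 -> hit
5 -> miss, evict 0, frames (7 2 4 5)
7 -> hit
9 -> miss, evict 4, frames (7 2 5 9)
5 -> hit
Page faults: 7.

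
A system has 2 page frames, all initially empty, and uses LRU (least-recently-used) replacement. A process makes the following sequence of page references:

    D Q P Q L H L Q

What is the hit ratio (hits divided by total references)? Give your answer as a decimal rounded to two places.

0.25

D -> fault, frames [D]
Q -> fault, frames [D, Q]
P -> fault, evict D, frames [Q, P]
Q -> hit
L -> fault, evict P, frames [Q, L]
H -> fault, evict Q, frames [L, H]
L -> hit
Q -> fault, evict H, frames [L, Q]
Hits: 2 of 8 references → 2/8 = 0.2500.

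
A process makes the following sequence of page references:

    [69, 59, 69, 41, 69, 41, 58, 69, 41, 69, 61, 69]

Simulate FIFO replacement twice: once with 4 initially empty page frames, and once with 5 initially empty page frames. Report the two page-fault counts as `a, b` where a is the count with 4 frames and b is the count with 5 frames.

4 frames: F F . F . . F . . . F F → 6 faults.
5 frames: F F . F . . F . . . F . → 5 faults.
5 < 6: adding a frame reduced faults, as is typical.

6, 5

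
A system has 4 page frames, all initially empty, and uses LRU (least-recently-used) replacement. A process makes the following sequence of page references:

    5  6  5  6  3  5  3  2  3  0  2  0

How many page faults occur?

5: miss, frames {5}
6: miss, frames {5,6}
5: hit
6: hit
3: miss, frames {5,6,3}
5: hit
3: hit
2: miss, frames {6,5,3,2}
3: hit
0: miss, evict 6, frames {5,2,3,0}
2: hit
0: hit
Page faults: 5.

5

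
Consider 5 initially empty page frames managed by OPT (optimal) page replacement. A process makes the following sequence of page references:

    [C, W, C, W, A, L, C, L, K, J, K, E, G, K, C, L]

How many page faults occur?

C → fault, frames (C)
W → fault, frames (C W)
C → hit
W → hit
A → fault, frames (C W A)
L → fault, frames (C W A L)
C → hit
L → hit
K → fault, frames (C W A L K)
J → fault, evict A, frames (C W L K J)
K → hit
E → fault, evict J, frames (C W L K E)
G → fault, evict E, frames (C W L K G)
K → hit
C → hit
L → hit
Page faults: 8.

8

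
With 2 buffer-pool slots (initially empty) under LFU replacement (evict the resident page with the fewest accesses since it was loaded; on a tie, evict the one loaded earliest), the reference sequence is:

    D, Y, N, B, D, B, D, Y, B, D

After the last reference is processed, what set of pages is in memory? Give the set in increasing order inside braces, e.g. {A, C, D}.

{B, D}

D → fault, frames (D)
Y → fault, frames (D Y)
N → fault, evict D, frames (Y N)
B → fault, evict Y, frames (N B)
D → fault, evict N, frames (B D)
B → hit
D → hit
Y → fault, evict B, frames (D Y)
B → fault, evict Y, frames (D B)
D → hit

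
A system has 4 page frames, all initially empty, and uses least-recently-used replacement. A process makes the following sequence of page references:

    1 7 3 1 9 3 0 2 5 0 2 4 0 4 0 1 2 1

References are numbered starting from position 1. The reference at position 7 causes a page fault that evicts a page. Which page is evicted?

pos 1: 1 → fault, frames (1)
pos 2: 7 → fault, frames (1 7)
pos 3: 3 → fault, frames (1 7 3)
pos 4: 1 → hit
pos 5: 9 → fault, frames (7 3 1 9)
pos 6: 3 → hit
pos 7: 0 → fault, evict 7, frames (1 9 3 0)
At position 7, page 7 is evicted.

7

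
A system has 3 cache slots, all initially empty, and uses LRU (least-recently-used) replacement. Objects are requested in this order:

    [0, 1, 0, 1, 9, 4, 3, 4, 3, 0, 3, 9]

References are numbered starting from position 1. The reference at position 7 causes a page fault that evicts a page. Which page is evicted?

1

pos 1: 0 -> miss, frames (0)
pos 2: 1 -> miss, frames (0 1)
pos 3: 0 -> hit
pos 4: 1 -> hit
pos 5: 9 -> miss, frames (0 1 9)
pos 6: 4 -> miss, evict 0, frames (1 9 4)
pos 7: 3 -> miss, evict 1, frames (9 4 3)
At position 7, page 1 is evicted.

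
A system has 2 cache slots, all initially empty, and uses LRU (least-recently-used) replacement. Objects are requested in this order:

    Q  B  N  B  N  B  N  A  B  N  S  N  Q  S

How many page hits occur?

5

Q → miss, frames (Q)
B → miss, frames (Q B)
N → miss, evict Q, frames (B N)
B → hit
N → hit
B → hit
N → hit
A → miss, evict B, frames (N A)
B → miss, evict N, frames (A B)
N → miss, evict A, frames (B N)
S → miss, evict B, frames (N S)
N → hit
Q → miss, evict S, frames (N Q)
S → miss, evict N, frames (Q S)
Hits: 5.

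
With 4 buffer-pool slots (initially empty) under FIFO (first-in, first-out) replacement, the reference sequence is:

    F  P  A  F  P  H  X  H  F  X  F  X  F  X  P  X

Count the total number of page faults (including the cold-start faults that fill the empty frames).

7

F → fault, frames [F]
P → fault, frames [F, P]
A → fault, frames [F, P, A]
F → hit
P → hit
H → fault, frames [F, P, A, H]
X → fault, evict F, frames [P, A, H, X]
H → hit
F → fault, evict P, frames [A, H, X, F]
X → hit
F → hit
X → hit
F → hit
X → hit
P → fault, evict A, frames [H, X, F, P]
X → hit
Page faults: 7.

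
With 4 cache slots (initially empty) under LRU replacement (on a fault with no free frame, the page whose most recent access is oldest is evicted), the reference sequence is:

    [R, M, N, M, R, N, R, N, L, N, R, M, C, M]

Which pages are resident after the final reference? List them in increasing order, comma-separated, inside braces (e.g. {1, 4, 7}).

R -> miss, frames {R}
M -> miss, frames {R,M}
N -> miss, frames {R,M,N}
M -> hit
R -> hit
N -> hit
R -> hit
N -> hit
L -> miss, frames {M,R,N,L}
N -> hit
R -> hit
M -> hit
C -> miss, evict L, frames {N,R,M,C}
M -> hit

{C, M, N, R}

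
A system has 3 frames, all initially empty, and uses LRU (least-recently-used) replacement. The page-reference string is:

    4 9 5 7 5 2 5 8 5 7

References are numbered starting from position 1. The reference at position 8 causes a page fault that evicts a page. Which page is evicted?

pos 1: 4 -> fault, frames (4)
pos 2: 9 -> fault, frames (4 9)
pos 3: 5 -> fault, frames (4 9 5)
pos 4: 7 -> fault, evict 4, frames (9 5 7)
pos 5: 5 -> hit
pos 6: 2 -> fault, evict 9, frames (7 5 2)
pos 7: 5 -> hit
pos 8: 8 -> fault, evict 7, frames (2 5 8)
At position 8, page 7 is evicted.

7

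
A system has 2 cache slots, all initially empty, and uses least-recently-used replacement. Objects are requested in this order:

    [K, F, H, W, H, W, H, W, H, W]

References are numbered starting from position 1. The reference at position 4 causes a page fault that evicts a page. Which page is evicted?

F

pos 1: K: fault, frames (K)
pos 2: F: fault, frames (K F)
pos 3: H: fault, evict K, frames (F H)
pos 4: W: fault, evict F, frames (H W)
At position 4, page F is evicted.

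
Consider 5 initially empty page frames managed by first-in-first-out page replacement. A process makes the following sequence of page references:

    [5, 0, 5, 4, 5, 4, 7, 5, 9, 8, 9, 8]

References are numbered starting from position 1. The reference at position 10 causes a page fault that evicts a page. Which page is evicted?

5

pos 1: 5 -> fault, frames {5}
pos 2: 0 -> fault, frames {5,0}
pos 3: 5 -> hit
pos 4: 4 -> fault, frames {5,0,4}
pos 5: 5 -> hit
pos 6: 4 -> hit
pos 7: 7 -> fault, frames {5,0,4,7}
pos 8: 5 -> hit
pos 9: 9 -> fault, frames {5,0,4,7,9}
pos 10: 8 -> fault, evict 5, frames {0,4,7,9,8}
At position 10, page 5 is evicted.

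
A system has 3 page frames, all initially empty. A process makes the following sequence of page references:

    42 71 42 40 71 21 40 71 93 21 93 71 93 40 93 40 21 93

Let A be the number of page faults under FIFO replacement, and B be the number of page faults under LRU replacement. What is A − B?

1

Under FIFO: F F . F . F . . F . . F . F . . F F → 9 faults.
Under LRU: F F . F . F . . F F . . . F . . F . → 8 faults.
A − B = 9 − 8 = 1.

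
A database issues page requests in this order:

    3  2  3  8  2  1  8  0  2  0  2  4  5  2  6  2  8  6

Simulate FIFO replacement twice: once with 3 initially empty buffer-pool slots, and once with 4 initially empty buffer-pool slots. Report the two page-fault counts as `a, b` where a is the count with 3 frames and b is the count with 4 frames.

3 frames: F F . F . F . F F . . F F . F F F . → 11 faults.
4 frames: F F . F . F . F . . . F F F F . F . → 10 faults.
10 < 11: adding a frame reduced faults, as is typical.

11, 10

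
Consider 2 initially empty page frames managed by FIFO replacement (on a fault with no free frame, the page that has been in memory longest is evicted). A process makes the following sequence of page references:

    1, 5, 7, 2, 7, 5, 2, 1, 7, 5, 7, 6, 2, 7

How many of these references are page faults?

1 → miss, frames [1]
5 → miss, frames [1, 5]
7 → miss, evict 1, frames [5, 7]
2 → miss, evict 5, frames [7, 2]
7 → hit
5 → miss, evict 7, frames [2, 5]
2 → hit
1 → miss, evict 2, frames [5, 1]
7 → miss, evict 5, frames [1, 7]
5 → miss, evict 1, frames [7, 5]
7 → hit
6 → miss, evict 7, frames [5, 6]
2 → miss, evict 5, frames [6, 2]
7 → miss, evict 6, frames [2, 7]
Page faults: 11.

11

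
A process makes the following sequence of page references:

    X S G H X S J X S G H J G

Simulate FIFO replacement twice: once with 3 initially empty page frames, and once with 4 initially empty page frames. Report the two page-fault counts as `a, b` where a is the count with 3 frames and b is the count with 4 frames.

9, 10

3 frames: F F F F F F F . . F F . . → 9 faults.
4 frames: F F F F . . F F F F F F . → 10 faults.
10 > 9: adding a frame increased faults — Belady's anomaly.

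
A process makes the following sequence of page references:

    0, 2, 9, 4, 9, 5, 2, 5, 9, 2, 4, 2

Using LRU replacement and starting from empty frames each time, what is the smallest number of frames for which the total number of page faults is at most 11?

2

f=1: 12 faults
f=2: 9 faults
f=3: 7 faults
f=4: 5 faults
f=5: 5 faults
Smallest f with faults ≤ 11 is 2.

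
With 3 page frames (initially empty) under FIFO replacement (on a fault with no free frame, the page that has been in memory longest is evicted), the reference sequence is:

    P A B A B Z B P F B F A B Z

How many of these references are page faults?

9

P: miss, frames {P}
A: miss, frames {P,A}
B: miss, frames {P,A,B}
A: hit
B: hit
Z: miss, evict P, frames {A,B,Z}
B: hit
P: miss, evict A, frames {B,Z,P}
F: miss, evict B, frames {Z,P,F}
B: miss, evict Z, frames {P,F,B}
F: hit
A: miss, evict P, frames {F,B,A}
B: hit
Z: miss, evict F, frames {B,A,Z}
Page faults: 9.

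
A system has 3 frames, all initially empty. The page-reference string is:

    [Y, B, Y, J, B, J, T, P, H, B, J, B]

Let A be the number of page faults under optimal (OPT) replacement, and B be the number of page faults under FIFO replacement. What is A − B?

-2

Under OPT: F F . F . . F F F . . . → 6 faults.
Under FIFO: F F . F . . F F F F F . → 8 faults.
A − B = 6 − 8 = -2.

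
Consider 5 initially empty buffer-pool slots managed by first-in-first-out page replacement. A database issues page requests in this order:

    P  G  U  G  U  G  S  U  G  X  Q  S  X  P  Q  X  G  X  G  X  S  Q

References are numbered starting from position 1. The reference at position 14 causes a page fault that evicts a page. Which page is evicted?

G

pos 1: P: fault, frames [P]
pos 2: G: fault, frames [P, G]
pos 3: U: fault, frames [P, G, U]
pos 4: G: hit
pos 5: U: hit
pos 6: G: hit
pos 7: S: fault, frames [P, G, U, S]
pos 8: U: hit
pos 9: G: hit
pos 10: X: fault, frames [P, G, U, S, X]
pos 11: Q: fault, evict P, frames [G, U, S, X, Q]
pos 12: S: hit
pos 13: X: hit
pos 14: P: fault, evict G, frames [U, S, X, Q, P]
At position 14, page G is evicted.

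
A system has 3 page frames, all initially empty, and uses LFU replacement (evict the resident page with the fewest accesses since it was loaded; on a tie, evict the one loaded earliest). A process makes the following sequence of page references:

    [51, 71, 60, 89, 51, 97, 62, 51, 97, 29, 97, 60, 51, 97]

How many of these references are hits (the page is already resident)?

51 → fault, frames (51)
71 → fault, frames (51 71)
60 → fault, frames (51 71 60)
89 → fault, evict 51, frames (71 60 89)
51 → fault, evict 71, frames (60 89 51)
97 → fault, evict 60, frames (89 51 97)
62 → fault, evict 89, frames (51 97 62)
51 → hit
97 → hit
29 → fault, evict 62, frames (51 97 29)
97 → hit
60 → fault, evict 29, frames (51 97 60)
51 → hit
97 → hit
Hits: 5.

5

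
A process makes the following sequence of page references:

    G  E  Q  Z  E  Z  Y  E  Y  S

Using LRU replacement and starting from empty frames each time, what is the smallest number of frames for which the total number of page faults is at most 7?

3

f=1: 10 faults
f=2: 8 faults
f=3: 6 faults
f=4: 6 faults
f=5: 6 faults
f=6: 6 faults
Smallest f with faults ≤ 7 is 3.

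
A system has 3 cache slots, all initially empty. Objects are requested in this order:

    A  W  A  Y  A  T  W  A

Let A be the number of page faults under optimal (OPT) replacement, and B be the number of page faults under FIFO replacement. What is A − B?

-1

Under OPT: F F . F . F . . → 4 faults.
Under FIFO: F F . F . F . F → 5 faults.
A − B = 4 − 5 = -1.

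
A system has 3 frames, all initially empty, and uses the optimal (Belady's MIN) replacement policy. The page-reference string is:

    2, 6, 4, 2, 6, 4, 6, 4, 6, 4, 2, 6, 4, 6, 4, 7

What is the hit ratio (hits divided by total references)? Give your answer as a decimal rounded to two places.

2: miss, frames (2)
6: miss, frames (2 6)
4: miss, frames (2 6 4)
2: hit
6: hit
4: hit
6: hit
4: hit
6: hit
4: hit
2: hit
6: hit
4: hit
6: hit
4: hit
7: miss, evict 4, frames (2 6 7)
Hits: 12 of 16 references → 12/16 = 0.7500.

0.75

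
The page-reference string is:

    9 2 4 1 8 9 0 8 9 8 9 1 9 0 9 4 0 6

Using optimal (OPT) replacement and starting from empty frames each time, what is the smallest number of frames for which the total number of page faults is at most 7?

f=1: 18 faults
f=2: 11 faults
f=3: 9 faults
f=4: 8 faults
f=5: 7 faults
f=6: 7 faults
f=7: 7 faults
Smallest f with faults ≤ 7 is 5.

5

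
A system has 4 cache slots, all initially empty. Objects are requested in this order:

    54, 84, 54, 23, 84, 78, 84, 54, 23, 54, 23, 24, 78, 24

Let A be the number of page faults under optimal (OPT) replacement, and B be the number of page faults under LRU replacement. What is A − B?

-1

Under OPT: F F . F . F . . . . . F . . → 5 faults.
Under LRU: F F . F . F . . . . . F F . → 6 faults.
A − B = 5 − 6 = -1.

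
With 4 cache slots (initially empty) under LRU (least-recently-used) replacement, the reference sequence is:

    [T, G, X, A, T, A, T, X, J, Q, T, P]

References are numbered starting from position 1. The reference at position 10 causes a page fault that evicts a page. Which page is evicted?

A

pos 1: T → miss, frames {T}
pos 2: G → miss, frames {T,G}
pos 3: X → miss, frames {T,G,X}
pos 4: A → miss, frames {T,G,X,A}
pos 5: T → hit
pos 6: A → hit
pos 7: T → hit
pos 8: X → hit
pos 9: J → miss, evict G, frames {A,T,X,J}
pos 10: Q → miss, evict A, frames {T,X,J,Q}
At position 10, page A is evicted.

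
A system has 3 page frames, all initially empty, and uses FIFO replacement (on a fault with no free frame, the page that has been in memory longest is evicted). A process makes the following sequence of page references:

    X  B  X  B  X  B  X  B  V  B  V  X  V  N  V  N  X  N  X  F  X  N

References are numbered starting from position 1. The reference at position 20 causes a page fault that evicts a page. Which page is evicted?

V

pos 1: X: miss, frames (X)
pos 2: B: miss, frames (X B)
pos 3: X: hit
pos 4: B: hit
pos 5: X: hit
pos 6: B: hit
pos 7: X: hit
pos 8: B: hit
pos 9: V: miss, frames (X B V)
pos 10: B: hit
pos 11: V: hit
pos 12: X: hit
pos 13: V: hit
pos 14: N: miss, evict X, frames (B V N)
pos 15: V: hit
pos 16: N: hit
pos 17: X: miss, evict B, frames (V N X)
pos 18: N: hit
pos 19: X: hit
pos 20: F: miss, evict V, frames (N X F)
At position 20, page V is evicted.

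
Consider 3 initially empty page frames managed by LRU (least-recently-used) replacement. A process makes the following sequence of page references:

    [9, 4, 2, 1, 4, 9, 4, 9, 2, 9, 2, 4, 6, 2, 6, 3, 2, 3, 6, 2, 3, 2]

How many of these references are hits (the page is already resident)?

9 -> fault, frames (9)
4 -> fault, frames (9 4)
2 -> fault, frames (9 4 2)
1 -> fault, evict 9, frames (4 2 1)
4 -> hit
9 -> fault, evict 2, frames (1 4 9)
4 -> hit
9 -> hit
2 -> fault, evict 1, frames (4 9 2)
9 -> hit
2 -> hit
4 -> hit
6 -> fault, evict 9, frames (2 4 6)
2 -> hit
6 -> hit
3 -> fault, evict 4, frames (2 6 3)
2 -> hit
3 -> hit
6 -> hit
2 -> hit
3 -> hit
2 -> hit
Hits: 14.

14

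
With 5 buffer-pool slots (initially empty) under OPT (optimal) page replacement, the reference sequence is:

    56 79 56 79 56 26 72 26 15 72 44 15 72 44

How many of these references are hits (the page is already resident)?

8

56 → fault, frames {56}
79 → fault, frames {56,79}
56 → hit
79 → hit
56 → hit
26 → fault, frames {56,79,26}
72 → fault, frames {56,79,26,72}
26 → hit
15 → fault, frames {56,79,26,72,15}
72 → hit
44 → fault, evict 26, frames {56,79,72,15,44}
15 → hit
72 → hit
44 → hit
Hits: 8.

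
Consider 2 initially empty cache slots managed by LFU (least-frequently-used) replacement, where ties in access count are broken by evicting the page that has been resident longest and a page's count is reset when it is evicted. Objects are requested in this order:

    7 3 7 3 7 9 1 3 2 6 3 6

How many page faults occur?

9

7 -> fault, frames {7}
3 -> fault, frames {7,3}
7 -> hit
3 -> hit
7 -> hit
9 -> fault, evict 3, frames {7,9}
1 -> fault, evict 9, frames {7,1}
3 -> fault, evict 1, frames {7,3}
2 -> fault, evict 3, frames {7,2}
6 -> fault, evict 2, frames {7,6}
3 -> fault, evict 6, frames {7,3}
6 -> fault, evict 3, frames {7,6}
Page faults: 9.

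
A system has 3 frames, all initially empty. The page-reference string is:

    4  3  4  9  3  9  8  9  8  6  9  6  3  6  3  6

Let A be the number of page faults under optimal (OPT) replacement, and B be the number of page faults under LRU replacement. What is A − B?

Under OPT: F F . F . . F . . F . . . . . . → 5 faults.
Under LRU: F F . F . . F . . F . . F . . . → 6 faults.
A − B = 5 − 6 = -1.

-1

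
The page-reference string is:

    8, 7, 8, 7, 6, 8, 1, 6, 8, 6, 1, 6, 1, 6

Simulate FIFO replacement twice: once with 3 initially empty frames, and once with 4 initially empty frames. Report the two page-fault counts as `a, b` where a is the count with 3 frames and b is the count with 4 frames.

5, 4

3 frames: F F . . F . F . F . . . . . → 5 faults.
4 frames: F F . . F . F . . . . . . . → 4 faults.
4 < 5: adding a frame reduced faults, as is typical.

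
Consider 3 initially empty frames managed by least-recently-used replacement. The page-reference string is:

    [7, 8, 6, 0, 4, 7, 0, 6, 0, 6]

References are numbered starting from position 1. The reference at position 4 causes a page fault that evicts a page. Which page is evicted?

7

pos 1: 7: miss, frames {7}
pos 2: 8: miss, frames {7,8}
pos 3: 6: miss, frames {7,8,6}
pos 4: 0: miss, evict 7, frames {8,6,0}
At position 4, page 7 is evicted.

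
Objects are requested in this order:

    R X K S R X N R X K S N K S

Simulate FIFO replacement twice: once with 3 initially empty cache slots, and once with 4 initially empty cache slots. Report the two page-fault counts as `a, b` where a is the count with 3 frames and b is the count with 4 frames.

3 frames: F F F F F F F . . F F . . . → 9 faults.
4 frames: F F F F . . F F F F F F . . → 10 faults.
10 > 9: adding a frame increased faults — Belady's anomaly.

9, 10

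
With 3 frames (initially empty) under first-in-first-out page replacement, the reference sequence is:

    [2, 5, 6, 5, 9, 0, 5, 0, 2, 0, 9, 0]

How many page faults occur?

2 -> fault, frames [2]
5 -> fault, frames [2, 5]
6 -> fault, frames [2, 5, 6]
5 -> hit
9 -> fault, evict 2, frames [5, 6, 9]
0 -> fault, evict 5, frames [6, 9, 0]
5 -> fault, evict 6, frames [9, 0, 5]
0 -> hit
2 -> fault, evict 9, frames [0, 5, 2]
0 -> hit
9 -> fault, evict 0, frames [5, 2, 9]
0 -> fault, evict 5, frames [2, 9, 0]
Page faults: 9.

9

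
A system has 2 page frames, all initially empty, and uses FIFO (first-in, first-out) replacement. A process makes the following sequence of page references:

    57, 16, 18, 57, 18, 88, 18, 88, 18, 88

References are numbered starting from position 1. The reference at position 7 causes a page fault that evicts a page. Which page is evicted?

pos 1: 57: fault, frames {57}
pos 2: 16: fault, frames {57,16}
pos 3: 18: fault, evict 57, frames {16,18}
pos 4: 57: fault, evict 16, frames {18,57}
pos 5: 18: hit
pos 6: 88: fault, evict 18, frames {57,88}
pos 7: 18: fault, evict 57, frames {88,18}
At position 7, page 57 is evicted.

57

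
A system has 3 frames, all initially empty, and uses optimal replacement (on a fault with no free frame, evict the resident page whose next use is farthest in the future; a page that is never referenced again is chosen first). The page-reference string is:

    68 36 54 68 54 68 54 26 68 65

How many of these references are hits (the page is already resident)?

5

68 -> miss, frames {68}
36 -> miss, frames {68,36}
54 -> miss, frames {68,36,54}
68 -> hit
54 -> hit
68 -> hit
54 -> hit
26 -> miss, evict 54, frames {68,36,26}
68 -> hit
65 -> miss, evict 26, frames {68,36,65}
Hits: 5.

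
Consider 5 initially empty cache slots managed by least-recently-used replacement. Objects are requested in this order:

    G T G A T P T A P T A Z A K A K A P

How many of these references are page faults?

G: miss, frames [G]
T: miss, frames [G, T]
G: hit
A: miss, frames [T, G, A]
T: hit
P: miss, frames [G, A, T, P]
T: hit
A: hit
P: hit
T: hit
A: hit
Z: miss, frames [G, P, T, A, Z]
A: hit
K: miss, evict G, frames [P, T, Z, A, K]
A: hit
K: hit
A: hit
P: hit
Page faults: 6.

6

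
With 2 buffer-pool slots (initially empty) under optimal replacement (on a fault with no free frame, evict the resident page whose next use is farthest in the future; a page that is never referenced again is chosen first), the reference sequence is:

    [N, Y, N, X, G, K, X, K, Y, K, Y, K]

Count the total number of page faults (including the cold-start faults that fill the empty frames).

6

N -> miss, frames (N)
Y -> miss, frames (N Y)
N -> hit
X -> miss, evict N, frames (Y X)
G -> miss, evict Y, frames (X G)
K -> miss, evict G, frames (X K)
X -> hit
K -> hit
Y -> miss, evict X, frames (K Y)
K -> hit
Y -> hit
K -> hit
Page faults: 6.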